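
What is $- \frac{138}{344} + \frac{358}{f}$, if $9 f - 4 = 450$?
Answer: $\frac{261429}{39044} \approx 6.6958$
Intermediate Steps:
$f = \frac{454}{9}$ ($f = \frac{4}{9} + \frac{1}{9} \cdot 450 = \frac{4}{9} + 50 = \frac{454}{9} \approx 50.444$)
$- \frac{138}{344} + \frac{358}{f} = - \frac{138}{344} + \frac{358}{\frac{454}{9}} = \left(-138\right) \frac{1}{344} + 358 \cdot \frac{9}{454} = - \frac{69}{172} + \frac{1611}{227} = \frac{261429}{39044}$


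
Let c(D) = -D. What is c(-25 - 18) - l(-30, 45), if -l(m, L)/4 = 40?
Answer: 203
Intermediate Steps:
l(m, L) = -160 (l(m, L) = -4*40 = -160)
c(-25 - 18) - l(-30, 45) = -(-25 - 18) - 1*(-160) = -1*(-43) + 160 = 43 + 160 = 203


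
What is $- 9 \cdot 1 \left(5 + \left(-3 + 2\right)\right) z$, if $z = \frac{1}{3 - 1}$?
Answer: $-18$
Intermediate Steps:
$z = \frac{1}{2} \approx 0.5$
$- 9 \cdot 1 \left(5 + \left(-3 + 2\right)\right) z = - 9 \cdot 1 \left(5 + \left(-3 + 2\right)\right) \frac{1}{2} = - 9 \cdot 1 \left(5 - 1\right) \frac{1}{2} = - 9 \cdot 1 \cdot 4 \cdot \frac{1}{2} = \left(-9\right) 4 \cdot \frac{1}{2} = \left(-36\right) \frac{1}{2} = -18$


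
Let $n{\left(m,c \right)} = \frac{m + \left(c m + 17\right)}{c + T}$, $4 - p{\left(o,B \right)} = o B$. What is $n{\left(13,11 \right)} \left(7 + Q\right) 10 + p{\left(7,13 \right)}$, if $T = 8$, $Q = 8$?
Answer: $\frac{24297}{19} \approx 1278.8$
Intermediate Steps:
$p{\left(o,B \right)} = 4 - B o$ ($p{\left(o,B \right)} = 4 - o B = 4 - B o$)
$n{\left(m,c \right)} = \frac{17 + m + c m}{8 + c}$ ($n{\left(m,c \right)} = \frac{m + \left(c m + 17\right)}{c + 8} = \frac{m + \left(17 + c m\right)}{8 + c} = \frac{17 + m + c m}{8 + c}$)
$n{\left(13,11 \right)} \left(7 + Q\right) 10 + p{\left(7,13 \right)} = \frac{17 + 13 + 11 \cdot 13}{8 + 11} \left(7 + 8\right) 10 + \left(4 - 13 \cdot 7\right) = \frac{17 + 13 + 143}{19} \cdot 15 \cdot 10 + \left(4 - 91\right) = \frac{1}{19} \cdot 173 \cdot 150 - 87 = \frac{173}{19} \cdot 150 - 87 = \frac{25950}{19} - 87 = \frac{24297}{19}$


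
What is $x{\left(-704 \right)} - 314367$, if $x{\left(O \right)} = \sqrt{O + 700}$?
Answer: $-314367 + 2 i \approx -3.1437 \cdot 10^{5} + 2.0 i$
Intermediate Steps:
$x{\left(O \right)} = \sqrt{700 + O}$
$x{\left(-704 \right)} - 314367 = \sqrt{700 - 704} - 314367 = \sqrt{-4} - 314367 = 2 i - 314367 = -314367 + 2 i$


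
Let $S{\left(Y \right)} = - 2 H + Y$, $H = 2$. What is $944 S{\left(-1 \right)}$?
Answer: $-4720$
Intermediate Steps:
$S{\left(Y \right)} = -4 + Y$ ($S{\left(Y \right)} = \left(-2\right) 2 + Y = -4 + Y$)
$944 S{\left(-1 \right)} = 944 \left(-4 - 1\right) = 944 \left(-5\right) = -4720$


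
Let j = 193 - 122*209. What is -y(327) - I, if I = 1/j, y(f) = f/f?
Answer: -25304/25305 ≈ -0.99996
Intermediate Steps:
y(f) = 1
j = -25305 (j = 193 - 25498 = -25305)
I = -1/25305 (I = 1/(-25305) = -1/25305 ≈ -3.9518e-5)
-y(327) - I = -1*1 - 1*(-1/25305) = -1 + 1/25305 = -25304/25305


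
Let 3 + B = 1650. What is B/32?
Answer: 1647/32 ≈ 51.469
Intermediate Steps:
B = 1647 (B = -3 + 1650 = 1647)
B/32 = 1647/32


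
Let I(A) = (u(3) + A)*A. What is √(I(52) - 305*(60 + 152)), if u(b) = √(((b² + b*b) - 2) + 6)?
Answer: 2*√(-15489 + 13*√22) ≈ 248.42*I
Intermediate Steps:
u(b) = √(4 + 2*b²) (u(b) = √(((b² + b²) - 2) + 6) = √((2*b² - 2) + 6) = √((-2 + 2*b²) + 6) = √(4 + 2*b²))
I(A) = A*(A + √22) (I(A) = (√(4 + 2*3²) + A)*A = (√(4 + 2*9) + A)*A = (√(4 + 18) + A)*A = (√22 + A)*A = (A + √22)*A = A*(A + √22))
√(I(52) - 305*(60 + 152)) = √(52*(52 + √22) - 305*(60 + 152)) = √((2704 + 52*√22) - 305*212) = √((2704 + 52*√22) - 64660) = √(-61956 + 52*√22)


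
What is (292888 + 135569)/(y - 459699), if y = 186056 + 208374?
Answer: -428457/65269 ≈ -6.5645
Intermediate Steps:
y = 394430
(292888 + 135569)/(y - 459699) = (292888 + 135569)/(394430 - 459699) = 428457/(-65269) = 428457*(-1/65269) = -428457/65269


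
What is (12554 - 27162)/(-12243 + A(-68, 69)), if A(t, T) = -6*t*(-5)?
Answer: 14608/14283 ≈ 1.0228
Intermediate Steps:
A(t, T) = 30*t
(12554 - 27162)/(-12243 + A(-68, 69)) = (12554 - 27162)/(-12243 + 30*(-68)) = -14608/(-12243 - 2040) = -14608/(-14283) = -14608*(-1/14283) = 14608/14283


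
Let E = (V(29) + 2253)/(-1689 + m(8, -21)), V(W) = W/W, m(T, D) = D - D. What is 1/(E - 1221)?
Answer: -1689/2064523 ≈ -0.00081811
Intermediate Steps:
m(T, D) = 0
V(W) = 1
E = -2254/1689 (E = (1 + 2253)/(-1689 + 0) = 2254/(-1689) = 2254*(-1/1689) = -2254/1689 ≈ -1.3345)
1/(E - 1221) = 1/(-2254/1689 - 1221) = 1/(-2064523/1689) = -1689/2064523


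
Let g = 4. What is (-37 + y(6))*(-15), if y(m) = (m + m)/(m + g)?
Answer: 537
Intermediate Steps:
y(m) = 2*m/(4 + m) (y(m) = (m + m)/(m + 4) = (2*m)/(4 + m) = 2*m/(4 + m))
(-37 + y(6))*(-15) = (-37 + 2*6/(4 + 6))*(-15) = (-37 + 2*6/10)*(-15) = (-37 + 2*6*(1/10))*(-15) = (-37 + 6/5)*(-15) = -179/5*(-15) = 537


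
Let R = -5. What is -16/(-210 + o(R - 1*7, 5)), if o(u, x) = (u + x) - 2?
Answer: 16/219 ≈ 0.073059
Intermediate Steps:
o(u, x) = -2 + u + x
-16/(-210 + o(R - 1*7, 5)) = -16/(-210 + (-2 + (-5 - 1*7) + 5)) = -16/(-210 + (-2 + (-5 - 7) + 5)) = -16/(-210 + (-2 - 12 + 5)) = -16/(-210 - 9) = -16/(-219) = -1/219*(-16) = 16/219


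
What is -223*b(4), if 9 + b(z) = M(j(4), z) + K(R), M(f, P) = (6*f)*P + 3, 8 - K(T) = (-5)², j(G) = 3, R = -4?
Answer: -10927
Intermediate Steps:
K(T) = -17 (K(T) = 8 - 1*(-5)² = 8 - 1*25 = 8 - 25 = -17)
M(f, P) = 3 + 6*P*f (M(f, P) = 6*P*f + 3 = 3 + 6*P*f)
b(z) = -23 + 18*z (b(z) = -9 + ((3 + 6*z*3) - 17) = -9 + ((3 + 18*z) - 17) = -9 + (-14 + 18*z) = -23 + 18*z)
-223*b(4) = -223*(-23 + 18*4) = -223*(-23 + 72) = -223*49 = -10927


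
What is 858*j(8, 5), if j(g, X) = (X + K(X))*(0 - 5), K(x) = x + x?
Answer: -64350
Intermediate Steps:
K(x) = 2*x
j(g, X) = -15*X (j(g, X) = (X + 2*X)*(0 - 5) = (3*X)*(-5) = -15*X)
858*j(8, 5) = 858*(-15*5) = 858*(-75) = -64350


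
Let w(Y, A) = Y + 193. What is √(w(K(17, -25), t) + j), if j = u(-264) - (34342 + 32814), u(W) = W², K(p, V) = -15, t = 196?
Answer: 3*√302 ≈ 52.134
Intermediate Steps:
w(Y, A) = 193 + Y
j = 2540 (j = (-264)² - (34342 + 32814) = 69696 - 1*67156 = 69696 - 67156 = 2540)
√(w(K(17, -25), t) + j) = √((193 - 15) + 2540) = √(178 + 2540) = √2718 = 3*√302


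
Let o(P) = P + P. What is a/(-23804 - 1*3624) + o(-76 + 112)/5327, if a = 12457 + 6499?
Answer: -24750949/36527239 ≈ -0.67760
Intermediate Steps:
o(P) = 2*P
a = 18956
a/(-23804 - 1*3624) + o(-76 + 112)/5327 = 18956/(-23804 - 1*3624) + (2*(-76 + 112))/5327 = 18956/(-23804 - 3624) + (2*36)*(1/5327) = 18956/(-27428) + 72*(1/5327) = 18956*(-1/27428) + 72/5327 = -4739/6857 + 72/5327 = -24750949/36527239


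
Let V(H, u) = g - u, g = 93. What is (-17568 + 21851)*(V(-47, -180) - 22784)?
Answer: -96414613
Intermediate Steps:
V(H, u) = 93 - u
(-17568 + 21851)*(V(-47, -180) - 22784) = (-17568 + 21851)*((93 - 1*(-180)) - 22784) = 4283*((93 + 180) - 22784) = 4283*(273 - 22784) = 4283*(-22511) = -96414613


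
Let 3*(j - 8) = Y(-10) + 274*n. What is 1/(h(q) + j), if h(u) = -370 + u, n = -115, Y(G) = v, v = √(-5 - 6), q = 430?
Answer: -2846/29698959 - I*√11/326688549 ≈ -9.5828e-5 - 1.0152e-8*I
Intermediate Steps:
v = I*√11 (v = √(-11) = I*√11 ≈ 3.3166*I)
Y(G) = I*√11
j = -31486/3 + I*√11/3 (j = 8 + (I*√11 + 274*(-115))/3 = 8 + (I*√11 - 31510)/3 = 8 + (-31510 + I*√11)/3 = 8 + (-31510/3 + I*√11/3) = -31486/3 + I*√11/3 ≈ -10495.0 + 1.1055*I)
1/(h(q) + j) = 1/((-370 + 430) + (-31486/3 + I*√11/3)) = 1/(60 + (-31486/3 + I*√11/3)) = 1/(-31306/3 + I*√11/3)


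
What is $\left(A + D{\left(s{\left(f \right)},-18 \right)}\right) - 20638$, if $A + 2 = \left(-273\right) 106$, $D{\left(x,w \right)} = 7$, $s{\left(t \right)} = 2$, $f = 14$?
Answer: $-49571$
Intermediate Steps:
$A = -28940$ ($A = -2 - 28938 = -28940$)
$\left(A + D{\left(s{\left(f \right)},-18 \right)}\right) - 20638 = \left(-28940 + 7\right) - 20638 = -28933 - 20638 = -49571$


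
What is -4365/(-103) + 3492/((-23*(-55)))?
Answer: 5881401/130295 ≈ 45.139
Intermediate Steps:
-4365/(-103) + 3492/((-23*(-55))) = -4365*(-1/103) + 3492/1265 = 4365/103 + 3492*(1/1265) = 4365/103 + 3492/1265 = 5881401/130295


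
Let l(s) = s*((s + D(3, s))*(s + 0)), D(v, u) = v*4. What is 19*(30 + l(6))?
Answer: 12882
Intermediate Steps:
D(v, u) = 4*v
l(s) = s²*(12 + s) (l(s) = s*((s + 4*3)*(s + 0)) = s*((s + 12)*s) = s*((12 + s)*s) = s*(s*(12 + s)) = s²*(12 + s))
19*(30 + l(6)) = 19*(30 + 6²*(12 + 6)) = 19*(30 + 36*18) = 19*(30 + 648) = 19*678 = 12882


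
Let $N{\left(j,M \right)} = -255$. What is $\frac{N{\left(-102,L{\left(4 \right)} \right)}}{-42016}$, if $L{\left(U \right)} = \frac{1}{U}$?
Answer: $\frac{255}{42016} \approx 0.0060691$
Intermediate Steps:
$\frac{N{\left(-102,L{\left(4 \right)} \right)}}{-42016} = - \frac{255}{-42016} = \left(-255\right) \left(- \frac{1}{42016}\right) = \frac{255}{42016}$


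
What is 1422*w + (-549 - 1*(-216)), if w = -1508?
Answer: -2144709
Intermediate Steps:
1422*w + (-549 - 1*(-216)) = 1422*(-1508) + (-549 - 1*(-216)) = -2144376 + (-549 + 216) = -2144376 - 333 = -2144709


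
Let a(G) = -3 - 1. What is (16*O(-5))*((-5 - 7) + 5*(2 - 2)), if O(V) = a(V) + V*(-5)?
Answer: -4032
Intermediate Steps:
a(G) = -4
O(V) = -4 - 5*V (O(V) = -4 + V*(-5) = -4 - 5*V)
(16*O(-5))*((-5 - 7) + 5*(2 - 2)) = (16*(-4 - 5*(-5)))*((-5 - 7) + 5*(2 - 2)) = (16*(-4 + 25))*(-12 + 5*0) = (16*21)*(-12 + 0) = 336*(-12) = -4032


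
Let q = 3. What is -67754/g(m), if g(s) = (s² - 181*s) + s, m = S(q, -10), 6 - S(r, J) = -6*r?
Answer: 33877/1872 ≈ 18.097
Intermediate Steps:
S(r, J) = 6 + 6*r (S(r, J) = 6 - (-1)*6*r = 6 - (-6)*r = 6 + 6*r)
m = 24 (m = 6 + 6*3 = 6 + 18 = 24)
g(s) = s² - 180*s
-67754/g(m) = -67754*1/(24*(-180 + 24)) = -67754/(24*(-156)) = -67754/(-3744) = -67754*(-1/3744) = 33877/1872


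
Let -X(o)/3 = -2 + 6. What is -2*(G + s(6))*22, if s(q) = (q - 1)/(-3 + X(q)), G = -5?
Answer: 704/3 ≈ 234.67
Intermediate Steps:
X(o) = -12 (X(o) = -3*(-2 + 6) = -3*4 = -12)
s(q) = 1/15 - q/15 (s(q) = (q - 1)/(-3 - 12) = (-1 + q)/(-15) = (-1 + q)*(-1/15) = 1/15 - q/15)
-2*(G + s(6))*22 = -2*(-5 + (1/15 - 1/15*6))*22 = -2*(-5 + (1/15 - ⅖))*22 = -2*(-5 - ⅓)*22 = -2*(-16/3)*22 = (32/3)*22 = 704/3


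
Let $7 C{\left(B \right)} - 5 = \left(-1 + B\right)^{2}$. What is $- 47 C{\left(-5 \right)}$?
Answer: $- \frac{1927}{7} \approx -275.29$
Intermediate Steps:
$C{\left(B \right)} = \frac{5}{7} + \frac{\left(-1 + B\right)^{2}}{7}$
$- 47 C{\left(-5 \right)} = - 47 \left(\frac{5}{7} + \frac{\left(-1 - 5\right)^{2}}{7}\right) = - 47 \left(\frac{5}{7} + \frac{\left(-6\right)^{2}}{7}\right) = - 47 \left(\frac{5}{7} + \frac{1}{7} \cdot 36\right) = - 47 \left(\frac{5}{7} + \frac{36}{7}\right) = \left(-47\right) \frac{41}{7} = - \frac{1927}{7}$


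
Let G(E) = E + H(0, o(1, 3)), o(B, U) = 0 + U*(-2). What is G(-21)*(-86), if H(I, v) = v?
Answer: 2322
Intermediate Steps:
o(B, U) = -2*U (o(B, U) = 0 - 2*U = -2*U)
G(E) = -6 + E (G(E) = E - 2*3 = E - 6 = -6 + E)
G(-21)*(-86) = (-6 - 21)*(-86) = -27*(-86) = 2322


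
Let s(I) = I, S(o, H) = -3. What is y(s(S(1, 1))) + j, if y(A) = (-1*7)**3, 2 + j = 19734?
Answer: 19389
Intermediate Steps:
j = 19732 (j = -2 + 19734 = 19732)
y(A) = -343 (y(A) = (-7)**3 = -343)
y(s(S(1, 1))) + j = -343 + 19732 = 19389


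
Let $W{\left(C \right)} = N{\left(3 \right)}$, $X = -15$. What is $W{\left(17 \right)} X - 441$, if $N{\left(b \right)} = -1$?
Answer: $-426$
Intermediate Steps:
$W{\left(C \right)} = -1$
$W{\left(17 \right)} X - 441 = \left(-1\right) \left(-15\right) - 441 = 15 - 441 = -426$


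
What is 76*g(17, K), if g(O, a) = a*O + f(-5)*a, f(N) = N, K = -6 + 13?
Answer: 6384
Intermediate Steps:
K = 7
g(O, a) = -5*a + O*a (g(O, a) = a*O - 5*a = O*a - 5*a = -5*a + O*a)
76*g(17, K) = 76*(7*(-5 + 17)) = 76*(7*12) = 76*84 = 6384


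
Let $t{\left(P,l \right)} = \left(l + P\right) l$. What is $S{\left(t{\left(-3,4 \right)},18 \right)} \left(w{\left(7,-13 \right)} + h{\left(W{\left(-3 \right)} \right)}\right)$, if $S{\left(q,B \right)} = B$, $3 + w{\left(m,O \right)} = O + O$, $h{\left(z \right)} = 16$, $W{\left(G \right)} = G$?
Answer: $-234$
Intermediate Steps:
$t{\left(P,l \right)} = l \left(P + l\right)$ ($t{\left(P,l \right)} = \left(P + l\right) l = l \left(P + l\right)$)
$w{\left(m,O \right)} = -3 + 2 O$ ($w{\left(m,O \right)} = -3 + \left(O + O\right) = -3 + 2 O$)
$S{\left(t{\left(-3,4 \right)},18 \right)} \left(w{\left(7,-13 \right)} + h{\left(W{\left(-3 \right)} \right)}\right) = 18 \left(\left(-3 + 2 \left(-13\right)\right) + 16\right) = 18 \left(\left(-3 - 26\right) + 16\right) = 18 \left(-29 + 16\right) = 18 \left(-13\right) = -234$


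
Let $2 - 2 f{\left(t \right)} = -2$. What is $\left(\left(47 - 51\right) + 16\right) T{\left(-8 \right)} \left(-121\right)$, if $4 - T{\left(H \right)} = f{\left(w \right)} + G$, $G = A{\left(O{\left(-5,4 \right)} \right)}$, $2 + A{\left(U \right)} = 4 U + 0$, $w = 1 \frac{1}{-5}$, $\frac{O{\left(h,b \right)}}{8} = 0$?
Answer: $-5808$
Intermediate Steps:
$O{\left(h,b \right)} = 0$ ($O{\left(h,b \right)} = 8 \cdot 0 = 0$)
$w = - \frac{1}{5}$ ($w = 1 \left(- \frac{1}{5}\right) = - \frac{1}{5} \approx -0.2$)
$f{\left(t \right)} = 2$ ($f{\left(t \right)} = 1 - -1 = 1 + 1 = 2$)
$A{\left(U \right)} = -2 + 4 U$ ($A{\left(U \right)} = -2 + \left(4 U + 0\right) = -2 + 4 U$)
$G = -2$ ($G = -2 + 4 \cdot 0 = -2 + 0 = -2$)
$T{\left(H \right)} = 4$ ($T{\left(H \right)} = 4 - \left(2 - 2\right) = 4 - 0 = 4 + 0 = 4$)
$\left(\left(47 - 51\right) + 16\right) T{\left(-8 \right)} \left(-121\right) = \left(\left(47 - 51\right) + 16\right) 4 \left(-121\right) = \left(-4 + 16\right) 4 \left(-121\right) = 12 \cdot 4 \left(-121\right) = 48 \left(-121\right) = -5808$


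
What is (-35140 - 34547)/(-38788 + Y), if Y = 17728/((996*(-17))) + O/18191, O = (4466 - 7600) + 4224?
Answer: 5366073426561/2986849094906 ≈ 1.7966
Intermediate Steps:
O = 1090 (O = -3134 + 4224 = 1090)
Y = -76008542/77002503 (Y = 17728/((996*(-17))) + 1090/18191 = 17728/(-16932) + 1090*(1/18191) = 17728*(-1/16932) + 1090/18191 = -4432/4233 + 1090/18191 = -76008542/77002503 ≈ -0.98709)
(-35140 - 34547)/(-38788 + Y) = (-35140 - 34547)/(-38788 - 76008542/77002503) = -69687/(-2986849094906/77002503) = -69687*(-77002503/2986849094906) = 5366073426561/2986849094906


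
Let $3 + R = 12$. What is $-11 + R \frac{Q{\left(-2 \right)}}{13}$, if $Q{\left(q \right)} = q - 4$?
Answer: $- \frac{197}{13} \approx -15.154$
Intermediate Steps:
$R = 9$ ($R = -3 + 12 = 9$)
$Q{\left(q \right)} = -4 + q$ ($Q{\left(q \right)} = q - 4 = -4 + q$)
$-11 + R \frac{Q{\left(-2 \right)}}{13} = -11 + 9 \frac{-4 - 2}{13} = -11 + 9 \left(\left(-6\right) \frac{1}{13}\right) = -11 + 9 \left(- \frac{6}{13}\right) = -11 - \frac{54}{13} = - \frac{197}{13}$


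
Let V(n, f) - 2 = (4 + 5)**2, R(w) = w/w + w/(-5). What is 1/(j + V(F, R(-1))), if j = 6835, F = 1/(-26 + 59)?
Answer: 1/6918 ≈ 0.00014455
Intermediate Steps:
F = 1/33 ≈ 0.030303
R(w) = 1 - w/5 (R(w) = 1 + w*(-1/5) = 1 - w/5)
V(n, f) = 83 (V(n, f) = 2 + (4 + 5)**2 = 2 + 9**2 = 2 + 81 = 83)
1/(j + V(F, R(-1))) = 1/(6835 + 83) = 1/6918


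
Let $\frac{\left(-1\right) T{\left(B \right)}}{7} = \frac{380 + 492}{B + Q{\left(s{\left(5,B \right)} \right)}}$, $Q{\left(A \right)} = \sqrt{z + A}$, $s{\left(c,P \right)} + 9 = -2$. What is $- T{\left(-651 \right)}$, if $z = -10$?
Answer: $- \frac{94612}{10091} - \frac{436 i \sqrt{21}}{30273} \approx -9.3759 - 0.066 i$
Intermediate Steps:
$s{\left(c,P \right)} = -11$ ($s{\left(c,P \right)} = -9 - 2 = -11$)
$Q{\left(A \right)} = \sqrt{-10 + A}$
$T{\left(B \right)} = - \frac{6104}{B + i \sqrt{21}}$ ($T{\left(B \right)} = - 7 \frac{380 + 492}{B + \sqrt{-10 - 11}} = - 7 \frac{872}{B + \sqrt{-21}} = - 7 \frac{872}{B + i \sqrt{21}} = - \frac{6104}{B + i \sqrt{21}}$)
$- T{\left(-651 \right)} = - \frac{-6104}{-651 + i \sqrt{21}} = \frac{6104}{-651 + i \sqrt{21}}$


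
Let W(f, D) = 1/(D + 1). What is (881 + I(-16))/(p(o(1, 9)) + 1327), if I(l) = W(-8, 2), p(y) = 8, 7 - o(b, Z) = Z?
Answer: 2644/4005 ≈ 0.66017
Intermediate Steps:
o(b, Z) = 7 - Z
W(f, D) = 1/(1 + D)
I(l) = ⅓ (I(l) = 1/(1 + 2) = 1/3 = ⅓)
(881 + I(-16))/(p(o(1, 9)) + 1327) = (881 + ⅓)/(8 + 1327) = (2644/3)/1335 = (2644/3)*(1/1335) = 2644/4005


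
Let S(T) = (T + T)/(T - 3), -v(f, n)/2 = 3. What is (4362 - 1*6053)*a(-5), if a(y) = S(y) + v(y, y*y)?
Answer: 32129/4 ≈ 8032.3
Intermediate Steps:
v(f, n) = -6 (v(f, n) = -2*3 = -6)
S(T) = 2*T/(-3 + T) (S(T) = (2*T)/(-3 + T) = 2*T/(-3 + T))
a(y) = -6 + 2*y/(-3 + y) (a(y) = 2*y/(-3 + y) - 6 = -6 + 2*y/(-3 + y))
(4362 - 1*6053)*a(-5) = (4362 - 1*6053)*(2*(9 - 2*(-5))/(-3 - 5)) = (4362 - 6053)*(2*(9 + 10)/(-8)) = -3382*(-1)*19/8 = -1691*(-19/4) = 32129/4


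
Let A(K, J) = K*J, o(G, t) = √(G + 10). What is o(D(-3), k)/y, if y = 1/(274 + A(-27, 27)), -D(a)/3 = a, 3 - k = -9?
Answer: -455*√19 ≈ -1983.3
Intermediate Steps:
k = 12 (k = 3 - 1*(-9) = 3 + 9 = 12)
D(a) = -3*a
o(G, t) = √(10 + G)
A(K, J) = J*K
y = -1/455 (y = 1/(274 + 27*(-27)) = 1/(274 - 729) = 1/(-455) = -1/455 ≈ -0.0021978)
o(D(-3), k)/y = √(10 - 3*(-3))/(-1/455) = √(10 + 9)*(-455) = √19*(-455) = -455*√19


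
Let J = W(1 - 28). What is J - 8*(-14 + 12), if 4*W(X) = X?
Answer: 37/4 ≈ 9.2500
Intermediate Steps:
W(X) = X/4
J = -27/4 (J = (1 - 28)/4 = (¼)*(-27) = -27/4 ≈ -6.7500)
J - 8*(-14 + 12) = -27/4 - 8*(-14 + 12) = -27/4 - 8*(-2) = -27/4 + 16 = 37/4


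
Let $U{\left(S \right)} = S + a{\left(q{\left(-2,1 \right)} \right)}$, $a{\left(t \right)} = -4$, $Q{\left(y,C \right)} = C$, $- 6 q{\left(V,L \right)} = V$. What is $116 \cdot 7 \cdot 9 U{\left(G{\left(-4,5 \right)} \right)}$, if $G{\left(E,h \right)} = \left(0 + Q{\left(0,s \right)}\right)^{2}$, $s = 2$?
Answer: $0$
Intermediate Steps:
$q{\left(V,L \right)} = - \frac{V}{6}$
$G{\left(E,h \right)} = 4$ ($G{\left(E,h \right)} = \left(0 + 2\right)^{2} = 2^{2} = 4$)
$U{\left(S \right)} = -4 + S$ ($U{\left(S \right)} = S - 4 = -4 + S$)
$116 \cdot 7 \cdot 9 U{\left(G{\left(-4,5 \right)} \right)} = 116 \cdot 7 \cdot 9 \left(-4 + 4\right) = 116 \cdot 63 \cdot 0 = 7308 \cdot 0 = 0$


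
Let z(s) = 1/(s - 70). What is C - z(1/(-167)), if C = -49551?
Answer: -579300574/11691 ≈ -49551.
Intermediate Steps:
z(s) = 1/(-70 + s)
C - z(1/(-167)) = -49551 - 1/(-70 + 1/(-167)) = -49551 - 1/(-70 - 1/167) = -49551 - 1/(-11691/167) = -49551 - 1*(-167/11691) = -49551 + 167/11691 = -579300574/11691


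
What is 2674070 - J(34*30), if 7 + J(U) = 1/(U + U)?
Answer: 5455117079/2040 ≈ 2.6741e+6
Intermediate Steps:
J(U) = -7 + 1/(2*U) (J(U) = -7 + 1/(U + U) = -7 + 1/(2*U))
2674070 - J(34*30) = 2674070 - (-7 + 1/(2*((34*30)))) = 2674070 - (-7 + (1/2)/1020) = 2674070 - (-7 + (1/2)*(1/1020)) = 2674070 - (-7 + 1/2040) = 2674070 - 1*(-14279/2040) = 2674070 + 14279/2040 = 5455117079/2040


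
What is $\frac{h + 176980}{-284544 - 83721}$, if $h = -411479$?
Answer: $\frac{234499}{368265} \approx 0.63677$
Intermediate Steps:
$\frac{h + 176980}{-284544 - 83721} = \frac{-411479 + 176980}{-284544 - 83721} = - \frac{234499}{-368265} = \left(-234499\right) \left(- \frac{1}{368265}\right) = \frac{234499}{368265}$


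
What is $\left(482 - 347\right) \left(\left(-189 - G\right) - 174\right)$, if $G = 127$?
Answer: $-66150$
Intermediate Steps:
$\left(482 - 347\right) \left(\left(-189 - G\right) - 174\right) = \left(482 - 347\right) \left(\left(-189 - 127\right) - 174\right) = 135 \left(\left(-189 - 127\right) - 174\right) = 135 \left(-316 - 174\right) = 135 \left(-490\right) = -66150$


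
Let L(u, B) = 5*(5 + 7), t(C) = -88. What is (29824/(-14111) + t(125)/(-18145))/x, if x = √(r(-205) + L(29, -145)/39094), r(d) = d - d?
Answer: -269957356*√586410/3840661425 ≈ -53.826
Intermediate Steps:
L(u, B) = 60 (L(u, B) = 5*12 = 60)
r(d) = 0
x = √586410/19547 (x = √(0 + 60/39094) = √(0 + 60*(1/39094)) = √(0 + 30/19547) = √(30/19547) = √586410/19547 ≈ 0.039176)
(29824/(-14111) + t(125)/(-18145))/x = (29824/(-14111) - 88/(-18145))/((√586410/19547)) = (29824*(-1/14111) - 88*(-1/18145))*(√586410/30) = (-29824/14111 + 88/18145)*(√586410/30) = -269957356*√586410/3840661425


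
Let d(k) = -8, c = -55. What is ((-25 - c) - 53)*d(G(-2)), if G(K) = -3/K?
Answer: 184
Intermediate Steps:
((-25 - c) - 53)*d(G(-2)) = ((-25 - 1*(-55)) - 53)*(-8) = ((-25 + 55) - 53)*(-8) = (30 - 53)*(-8) = -23*(-8) = 184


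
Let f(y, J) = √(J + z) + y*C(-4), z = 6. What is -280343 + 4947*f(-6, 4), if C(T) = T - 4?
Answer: -42887 + 4947*√10 ≈ -27243.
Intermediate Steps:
C(T) = -4 + T
f(y, J) = √(6 + J) - 8*y (f(y, J) = √(J + 6) + y*(-4 - 4) = √(6 + J) + y*(-8) = √(6 + J) - 8*y)
-280343 + 4947*f(-6, 4) = -280343 + 4947*(√(6 + 4) - 8*(-6)) = -280343 + 4947*(√10 + 48) = -280343 + 4947*(48 + √10) = -280343 + (237456 + 4947*√10) = -42887 + 4947*√10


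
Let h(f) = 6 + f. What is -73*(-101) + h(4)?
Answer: 7383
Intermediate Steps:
-73*(-101) + h(4) = -73*(-101) + (6 + 4) = 7373 + 10 = 7383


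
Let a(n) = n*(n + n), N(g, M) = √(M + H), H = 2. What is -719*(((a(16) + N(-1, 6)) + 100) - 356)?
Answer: -184064 - 1438*√2 ≈ -1.8610e+5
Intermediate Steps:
N(g, M) = √(2 + M) (N(g, M) = √(M + 2) = √(2 + M))
a(n) = 2*n² (a(n) = n*(2*n) = 2*n²)
-719*(((a(16) + N(-1, 6)) + 100) - 356) = -719*(((2*16² + √(2 + 6)) + 100) - 356) = -719*(((2*256 + √8) + 100) - 356) = -719*(((512 + 2*√2) + 100) - 356) = -719*((612 + 2*√2) - 356) = -719*(256 + 2*√2) = -184064 - 1438*√2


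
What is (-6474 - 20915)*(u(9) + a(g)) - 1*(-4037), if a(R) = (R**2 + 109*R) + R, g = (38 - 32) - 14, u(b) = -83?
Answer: 24626748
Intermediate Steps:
g = -8 (g = 6 - 14 = -8)
a(R) = R**2 + 110*R
(-6474 - 20915)*(u(9) + a(g)) - 1*(-4037) = (-6474 - 20915)*(-83 - 8*(110 - 8)) - 1*(-4037) = -27389*(-83 - 8*102) + 4037 = -27389*(-83 - 816) + 4037 = -27389*(-899) + 4037 = 24622711 + 4037 = 24626748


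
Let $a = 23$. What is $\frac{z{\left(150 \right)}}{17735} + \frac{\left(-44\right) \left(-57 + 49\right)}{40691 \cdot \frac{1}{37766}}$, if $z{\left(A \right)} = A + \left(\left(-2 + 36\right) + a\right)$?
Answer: $\frac{235770986557}{721654885} \approx 326.71$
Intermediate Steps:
$z{\left(A \right)} = 57 + A$ ($z{\left(A \right)} = A + \left(\left(-2 + 36\right) + 23\right) = A + \left(34 + 23\right) = A + 57 = 57 + A$)
$\frac{z{\left(150 \right)}}{17735} + \frac{\left(-44\right) \left(-57 + 49\right)}{40691 \cdot \frac{1}{37766}} = \frac{57 + 150}{17735} + \frac{\left(-44\right) \left(-57 + 49\right)}{40691 \cdot \frac{1}{37766}} = 207 \cdot \frac{1}{17735} + \frac{\left(-44\right) \left(-8\right)}{40691 \cdot \frac{1}{37766}} = \frac{207}{17735} + \frac{352}{\frac{40691}{37766}} = \frac{207}{17735} + 352 \cdot \frac{37766}{40691} = \frac{207}{17735} + \frac{13293632}{40691} = \frac{235770986557}{721654885}$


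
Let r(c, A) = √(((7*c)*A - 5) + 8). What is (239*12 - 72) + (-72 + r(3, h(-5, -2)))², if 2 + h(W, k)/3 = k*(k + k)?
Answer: 8361 - 144*√381 ≈ 5550.2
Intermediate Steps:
h(W, k) = -6 + 6*k² (h(W, k) = -6 + 3*(k*(k + k)) = -6 + 3*(k*(2*k)) = -6 + 3*(2*k²) = -6 + 6*k²)
r(c, A) = √(3 + 7*A*c) (r(c, A) = √((7*A*c - 5) + 8) = √((-5 + 7*A*c) + 8) = √(3 + 7*A*c))
(239*12 - 72) + (-72 + r(3, h(-5, -2)))² = (239*12 - 72) + (-72 + √(3 + 7*(-6 + 6*(-2)²)*3))² = (2868 - 72) + (-72 + √(3 + 7*(-6 + 6*4)*3))² = 2796 + (-72 + √(3 + 7*(-6 + 24)*3))² = 2796 + (-72 + √(3 + 7*18*3))² = 2796 + (-72 + √(3 + 378))² = 2796 + (-72 + √381)²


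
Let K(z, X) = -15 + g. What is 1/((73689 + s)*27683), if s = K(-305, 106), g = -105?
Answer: 1/2036610627 ≈ 4.9101e-10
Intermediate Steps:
K(z, X) = -120 (K(z, X) = -15 - 105 = -120)
s = -120
1/((73689 + s)*27683) = 1/((73689 - 120)*27683) = (1/27683)/73569 = (1/73569)*(1/27683) = 1/2036610627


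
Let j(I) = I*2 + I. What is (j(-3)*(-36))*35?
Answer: 11340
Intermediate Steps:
j(I) = 3*I (j(I) = 2*I + I = 3*I)
(j(-3)*(-36))*35 = ((3*(-3))*(-36))*35 = -9*(-36)*35 = 324*35 = 11340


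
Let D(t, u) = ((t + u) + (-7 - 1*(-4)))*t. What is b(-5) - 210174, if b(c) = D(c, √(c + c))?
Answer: -210134 - 5*I*√10 ≈ -2.1013e+5 - 15.811*I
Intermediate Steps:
D(t, u) = t*(-3 + t + u) (D(t, u) = ((t + u) + (-7 + 4))*t = ((t + u) - 3)*t = (-3 + t + u)*t = t*(-3 + t + u))
b(c) = c*(-3 + c + √2*√c) (b(c) = c*(-3 + c + √(c + c)) = c*(-3 + c + √(2*c)) = c*(-3 + c + √2*√c))
b(-5) - 210174 = -5*(-3 - 5 + √2*√(-5)) - 210174 = -5*(-3 - 5 + √2*(I*√5)) - 210174 = -5*(-3 - 5 + I*√10) - 210174 = -5*(-8 + I*√10) - 210174 = (40 - 5*I*√10) - 210174 = -210134 - 5*I*√10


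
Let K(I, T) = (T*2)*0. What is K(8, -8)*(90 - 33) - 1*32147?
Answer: -32147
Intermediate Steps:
K(I, T) = 0 (K(I, T) = (2*T)*0 = 0)
K(8, -8)*(90 - 33) - 1*32147 = 0*(90 - 33) - 1*32147 = 0*57 - 32147 = 0 - 32147 = -32147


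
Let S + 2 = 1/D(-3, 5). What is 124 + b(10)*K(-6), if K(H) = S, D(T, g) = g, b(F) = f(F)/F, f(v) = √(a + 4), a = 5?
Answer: 6173/50 ≈ 123.46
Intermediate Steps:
f(v) = 3 (f(v) = √(5 + 4) = √9 = 3)
b(F) = 3/F
S = -9/5 (S = -2 + 1/5 = -2 + ⅕ = -9/5 ≈ -1.8000)
K(H) = -9/5
124 + b(10)*K(-6) = 124 + (3/10)*(-9/5) = 124 - 27/50 = 6173/50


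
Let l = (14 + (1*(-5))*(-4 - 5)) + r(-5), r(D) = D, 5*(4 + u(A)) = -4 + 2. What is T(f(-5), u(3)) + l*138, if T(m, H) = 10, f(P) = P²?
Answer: 7462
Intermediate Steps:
u(A) = -22/5 (u(A) = -4 + (-4 + 2)/5 = -4 + (⅕)*(-2) = -4 - ⅖ = -22/5)
l = 54 (l = (14 + (1*(-5))*(-4 - 5)) - 5 = (14 - 5*(-9)) - 5 = (14 + 45) - 5 = 59 - 5 = 54)
T(f(-5), u(3)) + l*138 = 10 + 54*138 = 10 + 7452 = 7462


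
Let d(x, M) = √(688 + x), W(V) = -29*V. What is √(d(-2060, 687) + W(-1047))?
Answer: √(30363 + 14*I*√7) ≈ 174.25 + 0.106*I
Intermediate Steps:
√(d(-2060, 687) + W(-1047)) = √(√(688 - 2060) - 29*(-1047)) = √(√(-1372) + 30363) = √(14*I*√7 + 30363) = √(30363 + 14*I*√7)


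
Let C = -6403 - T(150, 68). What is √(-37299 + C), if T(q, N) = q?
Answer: 2*I*√10963 ≈ 209.41*I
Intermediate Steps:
C = -6553 (C = -6403 - 1*150 = -6403 - 150 = -6553)
√(-37299 + C) = √(-37299 - 6553) = √(-43852) = 2*I*√10963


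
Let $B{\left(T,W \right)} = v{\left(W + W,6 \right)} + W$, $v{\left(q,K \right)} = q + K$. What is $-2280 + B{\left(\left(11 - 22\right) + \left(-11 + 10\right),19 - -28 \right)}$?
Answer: $-2133$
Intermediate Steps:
$v{\left(q,K \right)} = K + q$
$B{\left(T,W \right)} = 6 + 3 W$ ($B{\left(T,W \right)} = \left(6 + \left(W + W\right)\right) + W = \left(6 + 2 W\right) + W = 6 + 3 W$)
$-2280 + B{\left(\left(11 - 22\right) + \left(-11 + 10\right),19 - -28 \right)} = -2280 + \left(6 + 3 \left(19 - -28\right)\right) = -2280 + \left(6 + 3 \left(19 + 28\right)\right) = -2280 + \left(6 + 3 \cdot 47\right) = -2280 + \left(6 + 141\right) = -2280 + 147 = -2133$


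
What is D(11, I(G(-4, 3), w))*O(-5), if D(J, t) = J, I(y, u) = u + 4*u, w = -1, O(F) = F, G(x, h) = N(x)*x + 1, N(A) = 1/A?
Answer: -55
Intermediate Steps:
G(x, h) = 2 (G(x, h) = x/x + 1 = 1 + 1 = 2)
I(y, u) = 5*u
D(11, I(G(-4, 3), w))*O(-5) = 11*(-5) = -55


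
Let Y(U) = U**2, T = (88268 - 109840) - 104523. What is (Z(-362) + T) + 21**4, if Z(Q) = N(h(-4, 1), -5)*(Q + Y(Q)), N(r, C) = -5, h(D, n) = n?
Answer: -585024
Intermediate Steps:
T = -126095 (T = -21572 - 104523 = -126095)
Z(Q) = -5*Q - 5*Q**2 (Z(Q) = -5*(Q + Q**2) = -5*Q - 5*Q**2)
(Z(-362) + T) + 21**4 = (5*(-362)*(-1 - 1*(-362)) - 126095) + 21**4 = (5*(-362)*(-1 + 362) - 126095) + 194481 = (5*(-362)*361 - 126095) + 194481 = (-653410 - 126095) + 194481 = -779505 + 194481 = -585024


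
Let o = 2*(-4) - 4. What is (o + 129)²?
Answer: 13689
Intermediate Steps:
o = -12 (o = -8 - 4 = -12)
(o + 129)² = (-12 + 129)² = 117² = 13689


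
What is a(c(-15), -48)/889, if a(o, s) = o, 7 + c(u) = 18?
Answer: 11/889 ≈ 0.012373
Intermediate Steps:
c(u) = 11 (c(u) = -7 + 18 = 11)
a(c(-15), -48)/889 = 11/889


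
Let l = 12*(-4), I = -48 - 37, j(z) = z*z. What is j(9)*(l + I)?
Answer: -10773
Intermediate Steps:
j(z) = z²
I = -85
l = -48
j(9)*(l + I) = 9²*(-48 - 85) = 81*(-133) = -10773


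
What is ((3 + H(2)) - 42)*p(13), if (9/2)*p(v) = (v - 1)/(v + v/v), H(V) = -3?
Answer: -8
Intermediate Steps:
p(v) = 2*(-1 + v)/(9*(1 + v)) (p(v) = 2*((v - 1)/(v + v/v))/9 = 2*((-1 + v)/(v + 1))/9 = 2*((-1 + v)/(1 + v))/9 = 2*(-1 + v)/(9*(1 + v)))
((3 + H(2)) - 42)*p(13) = ((3 - 3) - 42)*(2*(-1 + 13)/(9*(1 + 13))) = (0 - 42)*((2/9)*12/14) = -28*12/(3*14) = -42*4/21 = -8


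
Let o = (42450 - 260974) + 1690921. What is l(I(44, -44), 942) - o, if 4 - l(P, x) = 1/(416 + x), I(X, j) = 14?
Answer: -1999509695/1358 ≈ -1.4724e+6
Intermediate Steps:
l(P, x) = 4 - 1/(416 + x)
o = 1472397 (o = -218524 + 1690921 = 1472397)
l(I(44, -44), 942) - o = (1663 + 4*942)/(416 + 942) - 1*1472397 = (1663 + 3768)/1358 - 1472397 = (1/1358)*5431 - 1472397 = 5431/1358 - 1472397 = -1999509695/1358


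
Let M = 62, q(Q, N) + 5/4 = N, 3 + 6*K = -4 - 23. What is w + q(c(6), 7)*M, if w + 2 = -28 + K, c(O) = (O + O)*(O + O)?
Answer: 643/2 ≈ 321.50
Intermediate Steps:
K = -5 (K = -½ + (-4 - 23)/6 = -½ + (⅙)*(-27) = -½ - 9/2 = -5)
c(O) = 4*O² (c(O) = (2*O)*(2*O) = 4*O²)
q(Q, N) = -5/4 + N
w = -35 (w = -2 + (-28 - 5) = -2 - 33 = -35)
w + q(c(6), 7)*M = -35 + (-5/4 + 7)*62 = -35 + (23/4)*62 = -35 + 713/2 = 643/2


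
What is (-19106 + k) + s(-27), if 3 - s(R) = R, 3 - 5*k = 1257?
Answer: -96634/5 ≈ -19327.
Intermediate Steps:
k = -1254/5 (k = ⅗ - ⅕*1257 = ⅗ - 1257/5 = -1254/5 ≈ -250.80)
s(R) = 3 - R
(-19106 + k) + s(-27) = (-19106 - 1254/5) + (3 - 1*(-27)) = -96784/5 + (3 + 27) = -96784/5 + 30 = -96634/5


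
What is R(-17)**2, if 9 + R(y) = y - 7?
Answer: 1089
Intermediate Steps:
R(y) = -16 + y (R(y) = -9 + (y - 7) = -9 + (-7 + y) = -16 + y)
R(-17)**2 = (-16 - 17)**2 = (-33)**2 = 1089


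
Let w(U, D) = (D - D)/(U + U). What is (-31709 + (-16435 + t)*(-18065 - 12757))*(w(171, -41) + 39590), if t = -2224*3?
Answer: 28194899179550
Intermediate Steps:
t = -6672
w(U, D) = 0 (w(U, D) = 0/((2*U)) = 0*(1/(2*U)) = 0)
(-31709 + (-16435 + t)*(-18065 - 12757))*(w(171, -41) + 39590) = (-31709 + (-16435 - 6672)*(-18065 - 12757))*(0 + 39590) = (-31709 - 23107*(-30822))*39590 = (-31709 + 712203954)*39590 = 712172245*39590 = 28194899179550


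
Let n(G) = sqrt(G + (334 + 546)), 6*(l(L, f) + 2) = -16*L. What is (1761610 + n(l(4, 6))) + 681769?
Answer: 2443379 + sqrt(7806)/3 ≈ 2.4434e+6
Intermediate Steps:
l(L, f) = -2 - 8*L/3 (l(L, f) = -2 + (-16*L)/6 = -2 - 8*L/3)
n(G) = sqrt(880 + G) (n(G) = sqrt(G + 880) = sqrt(880 + G))
(1761610 + n(l(4, 6))) + 681769 = (1761610 + sqrt(880 + (-2 - 8/3*4))) + 681769 = (1761610 + sqrt(880 + (-2 - 32/3))) + 681769 = (1761610 + sqrt(880 - 38/3)) + 681769 = (1761610 + sqrt(2602/3)) + 681769 = (1761610 + sqrt(7806)/3) + 681769 = 2443379 + sqrt(7806)/3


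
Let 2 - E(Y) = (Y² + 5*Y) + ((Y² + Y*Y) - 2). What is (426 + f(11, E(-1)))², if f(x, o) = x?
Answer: 190969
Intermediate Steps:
E(Y) = 4 - 5*Y - 3*Y² (E(Y) = 2 - ((Y² + 5*Y) + ((Y² + Y*Y) - 2)) = 2 - ((Y² + 5*Y) + ((Y² + Y²) - 2)) = 2 - ((Y² + 5*Y) + (2*Y² - 2)) = 2 - ((Y² + 5*Y) + (-2 + 2*Y²)) = 2 - (-2 + 3*Y² + 5*Y) = 2 + (2 - 5*Y - 3*Y²) = 4 - 5*Y - 3*Y²)
(426 + f(11, E(-1)))² = (426 + 11)² = 437² = 190969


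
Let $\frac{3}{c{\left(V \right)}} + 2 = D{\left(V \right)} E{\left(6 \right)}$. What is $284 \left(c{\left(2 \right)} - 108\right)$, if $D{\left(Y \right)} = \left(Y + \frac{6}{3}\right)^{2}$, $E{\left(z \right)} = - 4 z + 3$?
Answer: $- \frac{5183994}{169} \approx -30675.0$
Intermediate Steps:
$E{\left(z \right)} = 3 - 4 z$
$D{\left(Y \right)} = \left(2 + Y\right)^{2}$ ($D{\left(Y \right)} = \left(Y + 6 \cdot \frac{1}{3}\right)^{2} = \left(Y + 2\right)^{2} = \left(2 + Y\right)^{2}$)
$c{\left(V \right)} = \frac{3}{-2 - 21 \left(2 + V\right)^{2}}$ ($c{\left(V \right)} = \frac{3}{-2 + \left(2 + V\right)^{2} \left(3 - 24\right)} = \frac{3}{-2 + \left(2 + V\right)^{2} \left(-21\right)} = \frac{3}{-2 - 21 \left(2 + V\right)^{2}}$)
$284 \left(c{\left(2 \right)} - 108\right) = 284 \left(- \frac{3}{2 + 21 \left(2 + 2\right)^{2}} - 108\right) = 284 \left(- \frac{3}{2 + 21 \cdot 4^{2}} - 108\right) = 284 \left(- \frac{3}{2 + 21 \cdot 16} - 108\right) = 284 \left(- \frac{3}{2 + 336} - 108\right) = 284 \left(- \frac{3}{338} - 108\right) = 284 \left(- \frac{36507}{338}\right) = - \frac{5183994}{169}$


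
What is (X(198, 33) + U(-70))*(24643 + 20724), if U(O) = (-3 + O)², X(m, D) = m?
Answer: 250743409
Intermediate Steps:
(X(198, 33) + U(-70))*(24643 + 20724) = (198 + (-3 - 70)²)*(24643 + 20724) = (198 + (-73)²)*45367 = (198 + 5329)*45367 = 5527*45367 = 250743409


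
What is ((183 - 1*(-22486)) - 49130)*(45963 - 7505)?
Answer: -1017637138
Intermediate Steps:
((183 - 1*(-22486)) - 49130)*(45963 - 7505) = ((183 + 22486) - 49130)*38458 = (22669 - 49130)*38458 = -26461*38458 = -1017637138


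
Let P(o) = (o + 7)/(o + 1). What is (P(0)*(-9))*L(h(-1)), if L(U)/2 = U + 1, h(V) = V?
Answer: 0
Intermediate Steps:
P(o) = (7 + o)/(1 + o)
L(U) = 2 + 2*U (L(U) = 2*(U + 1) = 2*(1 + U) = 2 + 2*U)
(P(0)*(-9))*L(h(-1)) = (((7 + 0)/(1 + 0))*(-9))*(2 + 2*(-1)) = ((7/1)*(-9))*(2 - 2) = ((1*7)*(-9))*0 = (7*(-9))*0 = -63*0 = 0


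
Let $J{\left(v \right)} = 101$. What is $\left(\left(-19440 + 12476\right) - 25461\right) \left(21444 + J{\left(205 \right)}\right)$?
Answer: $-698596625$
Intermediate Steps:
$\left(\left(-19440 + 12476\right) - 25461\right) \left(21444 + J{\left(205 \right)}\right) = \left(\left(-19440 + 12476\right) - 25461\right) \left(21444 + 101\right) = \left(-6964 - 25461\right) 21545 = \left(-32425\right) 21545 = -698596625$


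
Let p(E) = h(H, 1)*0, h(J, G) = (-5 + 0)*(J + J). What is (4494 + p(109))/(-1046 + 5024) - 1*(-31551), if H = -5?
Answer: 20919062/663 ≈ 31552.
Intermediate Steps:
h(J, G) = -10*J
p(E) = 0 (p(E) = -10*(-5)*0 = 50*0 = 0)
(4494 + p(109))/(-1046 + 5024) - 1*(-31551) = (4494 + 0)/(-1046 + 5024) - 1*(-31551) = 4494/3978 + 31551 = 4494*(1/3978) + 31551 = 749/663 + 31551 = 20919062/663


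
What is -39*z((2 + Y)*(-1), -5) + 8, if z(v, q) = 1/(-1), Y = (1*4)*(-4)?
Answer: 47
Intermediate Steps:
Y = -16 (Y = 4*(-4) = -16)
z(v, q) = -1
-39*z((2 + Y)*(-1), -5) + 8 = -39*(-1) + 8 = 39 + 8 = 47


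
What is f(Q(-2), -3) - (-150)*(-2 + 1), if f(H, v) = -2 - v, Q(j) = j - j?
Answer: -149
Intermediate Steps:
Q(j) = 0
f(Q(-2), -3) - (-150)*(-2 + 1) = (-2 - 1*(-3)) - (-150)*(-2 + 1) = (-2 + 3) - (-150)*(-1) = 1 - 50*3 = 1 - 150 = -149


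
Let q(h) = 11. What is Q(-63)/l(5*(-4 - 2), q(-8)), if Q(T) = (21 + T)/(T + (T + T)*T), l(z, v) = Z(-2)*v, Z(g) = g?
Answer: 1/4125 ≈ 0.00024242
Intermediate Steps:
l(z, v) = -2*v
Q(T) = (21 + T)/(T + 2*T²) (Q(T) = (21 + T)/(T + (2*T)*T) = (21 + T)/(T + 2*T²))
Q(-63)/l(5*(-4 - 2), q(-8)) = ((21 - 63)/((-63)*(1 + 2*(-63))))/((-2*11)) = -1/63*(-42)/(1 - 126)/(-22) = -1/63*(-42)/(-125)*(-1/22) = -1/63*(-1/125)*(-42)*(-1/22) = -2/375*(-1/22) = 1/4125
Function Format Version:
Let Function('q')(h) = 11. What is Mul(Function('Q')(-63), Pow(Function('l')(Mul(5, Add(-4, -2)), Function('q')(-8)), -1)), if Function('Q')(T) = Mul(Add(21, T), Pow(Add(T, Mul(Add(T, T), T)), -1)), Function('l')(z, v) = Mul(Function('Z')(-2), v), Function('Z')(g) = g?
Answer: Rational(1, 4125) ≈ 0.00024242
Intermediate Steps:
Function('l')(z, v) = Mul(-2, v)
Function('Q')(T) = Mul(Pow(Add(T, Mul(2, Pow(T, 2))), -1), Add(21, T)) (Function('Q')(T) = Mul(Add(21, T), Pow(Add(T, Mul(Mul(2, T), T)), -1)) = Mul(Add(21, T), Pow(Add(T, Mul(2, Pow(T, 2))), -1)) = Mul(Pow(Add(T, Mul(2, Pow(T, 2))), -1), Add(21, T)))
Mul(Function('Q')(-63), Pow(Function('l')(Mul(5, Add(-4, -2)), Function('q')(-8)), -1)) = Mul(Mul(Pow(-63, -1), Pow(Add(1, Mul(2, -63)), -1), Add(21, -63)), Pow(Mul(-2, 11), -1)) = Mul(Mul(Rational(-1, 63), Pow(Add(1, -126), -1), -42), Pow(-22, -1)) = Mul(Mul(Rational(-1, 63), Pow(-125, -1), -42), Rational(-1, 22)) = Mul(Mul(Rational(-1, 63), Rational(-1, 125), -42), Rational(-1, 22)) = Mul(Rational(-2, 375), Rational(-1, 22)) = Rational(1, 4125)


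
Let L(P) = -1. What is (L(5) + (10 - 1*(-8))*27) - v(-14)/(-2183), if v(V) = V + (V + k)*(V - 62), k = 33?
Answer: 1057297/2183 ≈ 484.33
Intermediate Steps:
v(V) = V + (-62 + V)*(33 + V) (v(V) = V + (V + 33)*(V - 62) = V + (33 + V)*(-62 + V) = V + (-62 + V)*(33 + V))
(L(5) + (10 - 1*(-8))*27) - v(-14)/(-2183) = (-1 + (10 - 1*(-8))*27) - (-2046 + (-14)**2 - 28*(-14))/(-2183) = (-1 + (10 + 8)*27) - (-2046 + 196 + 392)*(-1)/2183 = (-1 + 18*27) - (-1458)*(-1)/2183 = (-1 + 486) - 1*1458/2183 = 485 - 1458/2183 = 1057297/2183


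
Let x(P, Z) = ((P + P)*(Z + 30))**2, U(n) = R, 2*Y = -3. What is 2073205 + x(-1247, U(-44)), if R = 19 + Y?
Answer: 14036029430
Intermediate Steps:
Y = -3/2 (Y = (1/2)*(-3) = -3/2 ≈ -1.5000)
R = 35/2 (R = 19 - 3/2 = 35/2 ≈ 17.500)
U(n) = 35/2
x(P, Z) = 4*P**2*(30 + Z)**2 (x(P, Z) = ((2*P)*(30 + Z))**2 = (2*P*(30 + Z))**2 = 4*P**2*(30 + Z)**2)
2073205 + x(-1247, U(-44)) = 2073205 + 4*(-1247)**2*(30 + 35/2)**2 = 2073205 + 4*1555009*(95/2)**2 = 2073205 + 4*1555009*(9025/4) = 2073205 + 14033956225 = 14036029430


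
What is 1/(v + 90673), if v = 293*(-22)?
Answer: 1/84227 ≈ 1.1873e-5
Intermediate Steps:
v = -6446
1/(v + 90673) = 1/(-6446 + 90673) = 1/84227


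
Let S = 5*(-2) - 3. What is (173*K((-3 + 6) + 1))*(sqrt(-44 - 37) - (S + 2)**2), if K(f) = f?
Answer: -83732 + 6228*I ≈ -83732.0 + 6228.0*I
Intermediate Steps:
S = -13 (S = -10 - 3 = -13)
(173*K((-3 + 6) + 1))*(sqrt(-44 - 37) - (S + 2)**2) = (173*((-3 + 6) + 1))*(sqrt(-44 - 37) - (-13 + 2)**2) = (173*(3 + 1))*(sqrt(-81) - 1*(-11)**2) = (173*4)*(9*I - 1*121) = 692*(9*I - 121) = 692*(-121 + 9*I) = -83732 + 6228*I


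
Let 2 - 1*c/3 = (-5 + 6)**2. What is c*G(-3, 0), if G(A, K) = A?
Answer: -9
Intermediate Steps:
c = 3 (c = 6 - 3*(-5 + 6)**2 = 6 - 3*1**2 = 6 - 3*1 = 6 - 3 = 3)
c*G(-3, 0) = 3*(-3) = -9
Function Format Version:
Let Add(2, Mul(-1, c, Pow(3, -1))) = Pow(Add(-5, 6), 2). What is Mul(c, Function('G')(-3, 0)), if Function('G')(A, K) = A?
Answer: -9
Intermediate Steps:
c = 3 (c = Add(6, Mul(-3, Pow(Add(-5, 6), 2))) = Add(6, Mul(-3, Pow(1, 2))) = Add(6, Mul(-3, 1)) = Add(6, -3) = 3)
Mul(c, Function('G')(-3, 0)) = Mul(3, -3) = -9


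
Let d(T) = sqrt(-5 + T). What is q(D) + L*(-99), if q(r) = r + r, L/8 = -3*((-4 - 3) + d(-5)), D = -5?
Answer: -16642 + 2376*I*sqrt(10) ≈ -16642.0 + 7513.6*I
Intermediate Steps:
L = 168 - 24*I*sqrt(10) (L = 8*(-3*((-4 - 3) + sqrt(-5 - 5))) = 8*(-3*(-7 + sqrt(-10))) = 8*(-3*(-7 + I*sqrt(10))) = 8*(21 - 3*I*sqrt(10)) = 168 - 24*I*sqrt(10) ≈ 168.0 - 75.895*I)
q(r) = 2*r
q(D) + L*(-99) = 2*(-5) + (168 - 24*I*sqrt(10))*(-99) = -10 + (-16632 + 2376*I*sqrt(10)) = -16642 + 2376*I*sqrt(10)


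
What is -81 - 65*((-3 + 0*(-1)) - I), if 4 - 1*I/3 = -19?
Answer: 4599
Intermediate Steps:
I = 69 (I = 12 - 3*(-19) = 12 + 57 = 69)
-81 - 65*((-3 + 0*(-1)) - I) = -81 - 65*((-3 + 0*(-1)) - 1*69) = -81 - 65*((-3 + 0) - 69) = -81 - 65*(-3 - 69) = -81 - 65*(-72) = -81 + 4680 = 4599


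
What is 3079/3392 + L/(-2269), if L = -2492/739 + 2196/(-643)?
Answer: 3330645669827/3657175071296 ≈ 0.91072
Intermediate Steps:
L = -3225200/475177 (L = -2492*1/739 + 2196*(-1/643) = -2492/739 - 2196/643 = -3225200/475177 ≈ -6.7874)
3079/3392 + L/(-2269) = 3079/3392 - 3225200/475177/(-2269) = 3079*(1/3392) - 3225200/475177*(-1/2269) = 3079/3392 + 3225200/1078176613 = 3330645669827/3657175071296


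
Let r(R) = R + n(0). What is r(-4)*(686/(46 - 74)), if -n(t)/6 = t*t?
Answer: 98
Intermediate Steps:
n(t) = -6*t² (n(t) = -6*t*t = -6*t²)
r(R) = R (r(R) = R - 6*0² = R - 6*0 = R + 0 = R)
r(-4)*(686/(46 - 74)) = -2744/(46 - 74) = -2744/(-28) = -2744*(-1)/28 = -4*(-49/2) = 98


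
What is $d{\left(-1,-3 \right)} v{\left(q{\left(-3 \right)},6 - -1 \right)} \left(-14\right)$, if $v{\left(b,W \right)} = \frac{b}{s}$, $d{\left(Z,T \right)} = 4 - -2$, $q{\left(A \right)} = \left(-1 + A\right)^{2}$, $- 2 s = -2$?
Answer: $-1344$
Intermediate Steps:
$s = 1$ ($s = \left(- \frac{1}{2}\right) \left(-2\right) = 1$)
$d{\left(Z,T \right)} = 6$ ($d{\left(Z,T \right)} = 4 + 2 = 6$)
$v{\left(b,W \right)} = b$ ($v{\left(b,W \right)} = \frac{b}{1} = b 1 = b$)
$d{\left(-1,-3 \right)} v{\left(q{\left(-3 \right)},6 - -1 \right)} \left(-14\right) = 6 \left(-1 - 3\right)^{2} \left(-14\right) = 6 \left(-4\right)^{2} \left(-14\right) = 6 \cdot 16 \left(-14\right) = 96 \left(-14\right) = -1344$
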